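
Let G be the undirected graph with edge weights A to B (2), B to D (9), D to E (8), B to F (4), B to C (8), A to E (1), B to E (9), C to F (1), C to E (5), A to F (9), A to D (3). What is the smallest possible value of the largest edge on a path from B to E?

Some routes from B to E:
B→A→E: max(2, 1) = 2
B→C→E: max(8, 5) = 8
B→F→C→E: max(4, 1, 5) = 5
Best route has worst link 2.

2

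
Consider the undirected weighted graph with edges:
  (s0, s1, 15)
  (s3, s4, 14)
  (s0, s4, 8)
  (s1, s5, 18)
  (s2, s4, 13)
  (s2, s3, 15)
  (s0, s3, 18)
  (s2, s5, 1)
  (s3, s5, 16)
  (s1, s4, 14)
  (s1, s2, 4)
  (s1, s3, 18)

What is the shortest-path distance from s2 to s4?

13

A few of the s2→s4 routes:
s2 → s1 → s0 → s4: 4 + 15 + 8 = 27
s2 → s1 → s4: 4 + 14 = 18
s2 → s4: 13
Best route has total 13.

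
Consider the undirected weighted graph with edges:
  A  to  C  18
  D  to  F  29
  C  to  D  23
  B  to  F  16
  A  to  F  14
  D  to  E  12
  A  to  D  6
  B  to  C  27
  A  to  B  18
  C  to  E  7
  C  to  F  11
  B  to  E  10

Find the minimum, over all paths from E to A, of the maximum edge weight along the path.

12

Checking several routes:
E -> D -> A: max(12, 6) = 12
E -> B -> A: max(10, 18) = 18
E -> C -> F -> A: max(7, 11, 14) = 14
E -> B -> F -> C -> A: max(10, 16, 11, 18) = 18
E -> B -> F -> A: max(10, 16, 14) = 16
Best route has worst link 12.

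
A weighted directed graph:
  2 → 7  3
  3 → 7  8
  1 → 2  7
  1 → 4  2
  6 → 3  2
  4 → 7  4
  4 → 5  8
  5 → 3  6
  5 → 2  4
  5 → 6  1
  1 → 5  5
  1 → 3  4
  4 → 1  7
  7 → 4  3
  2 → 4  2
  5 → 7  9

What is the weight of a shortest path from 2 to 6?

11

Candidate routes:
2 → 7 → 4 → 5 → 6: 3 + 3 + 8 + 1 = 15
2 → 4 → 5 → 6: 2 + 8 + 1 = 11
2 → 4 → 1 → 5 → 6: 2 + 7 + 5 + 1 = 15
2 → 7 → 4 → 1 → 5 → 6: 3 + 3 + 7 + 5 + 1 = 19
The minimum is 11.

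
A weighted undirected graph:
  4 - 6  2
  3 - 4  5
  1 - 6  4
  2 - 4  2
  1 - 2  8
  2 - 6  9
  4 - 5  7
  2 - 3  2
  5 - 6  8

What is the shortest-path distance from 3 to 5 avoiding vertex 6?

11

Candidate routes:
3 -> 4 -> 5: 5 + 7 = 12
3 -> 2 -> 4 -> 5: 2 + 2 + 7 = 11
Shortest: 11.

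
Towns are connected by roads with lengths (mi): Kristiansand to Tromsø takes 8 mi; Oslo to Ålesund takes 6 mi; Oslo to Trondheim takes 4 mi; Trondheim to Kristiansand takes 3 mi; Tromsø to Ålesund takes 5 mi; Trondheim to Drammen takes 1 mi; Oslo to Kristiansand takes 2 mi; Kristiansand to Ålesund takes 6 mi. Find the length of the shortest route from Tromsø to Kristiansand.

8

A few of the Tromsø→Kristiansand routes:
Tromsø-Ålesund-Oslo-Kristiansand: 5 + 6 + 2 = 13
Tromsø-Ålesund-Kristiansand: 5 + 6 = 11
Tromsø-Kristiansand: 8
Shortest: 8 mi.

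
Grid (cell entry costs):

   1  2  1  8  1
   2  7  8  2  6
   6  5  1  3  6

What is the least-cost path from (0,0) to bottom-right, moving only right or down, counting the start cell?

Best path: r0c0 -> r0c1 -> r0c2 -> r1c2 -> r2c2 -> r2c3 -> r2c4
Cost: 1 + 2 + 1 + 8 + 1 + 3 + 6 = 22
For comparison, the top-then-right route costs 25.

22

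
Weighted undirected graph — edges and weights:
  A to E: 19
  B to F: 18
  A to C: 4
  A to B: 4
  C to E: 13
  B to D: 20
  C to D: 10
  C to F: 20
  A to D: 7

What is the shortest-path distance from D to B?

11

Comparing a few candidate routes:
D-C-F-B: 10 + 20 + 18 = 48
D-B: 20
D-C-E-A-B: 10 + 13 + 19 + 4 = 46
D-C-A-B: 10 + 4 + 4 = 18
D-A-B: 7 + 4 = 11
Shortest: 11.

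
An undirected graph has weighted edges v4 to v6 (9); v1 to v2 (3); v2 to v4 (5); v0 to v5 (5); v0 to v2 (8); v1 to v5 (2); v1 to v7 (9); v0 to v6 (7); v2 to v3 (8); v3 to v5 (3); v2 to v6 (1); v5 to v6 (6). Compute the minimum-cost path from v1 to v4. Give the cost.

8

Some routes from v1 to v4:
v1 -> v2 -> v4: 3 + 5 = 8
v1 -> v5 -> v3 -> v2 -> v4: 2 + 3 + 8 + 5 = 18
v1 -> v5 -> v6 -> v4: 2 + 6 + 9 = 17
v1 -> v2 -> v6 -> v4: 3 + 1 + 9 = 13
v1 -> v5 -> v6 -> v2 -> v4: 2 + 6 + 1 + 5 = 14
Best route has total 8.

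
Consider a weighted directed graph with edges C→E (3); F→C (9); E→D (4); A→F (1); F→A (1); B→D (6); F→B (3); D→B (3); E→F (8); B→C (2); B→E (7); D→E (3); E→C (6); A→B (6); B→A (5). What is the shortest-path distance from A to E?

9

Checking several routes:
A -> B -> C -> E: 6 + 2 + 3 = 11
A -> F -> B -> E: 1 + 3 + 7 = 11
A -> F -> B -> D -> E: 1 + 3 + 6 + 3 = 13
A -> F -> B -> C -> E: 1 + 3 + 2 + 3 = 9
A -> B -> E: 6 + 7 = 13
Best route has total 9.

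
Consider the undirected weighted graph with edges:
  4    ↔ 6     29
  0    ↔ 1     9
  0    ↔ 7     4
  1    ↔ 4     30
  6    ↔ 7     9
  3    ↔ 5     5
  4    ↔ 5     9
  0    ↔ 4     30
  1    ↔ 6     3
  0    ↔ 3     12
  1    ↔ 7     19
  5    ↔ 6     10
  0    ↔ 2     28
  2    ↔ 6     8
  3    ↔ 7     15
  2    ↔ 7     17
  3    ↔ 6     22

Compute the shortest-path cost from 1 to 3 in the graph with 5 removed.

21

Comparing a few candidate routes:
1 - 0 - 3: 9 + 12 = 21
1 - 0 - 7 - 3: 9 + 4 + 15 = 28
1 - 7 - 3: 19 + 15 = 34
1 - 6 - 7 - 0 - 3: 3 + 9 + 4 + 12 = 28
1 - 6 - 3: 3 + 22 = 25
1 - 6 - 7 - 3: 3 + 9 + 15 = 27
Best route has total 21.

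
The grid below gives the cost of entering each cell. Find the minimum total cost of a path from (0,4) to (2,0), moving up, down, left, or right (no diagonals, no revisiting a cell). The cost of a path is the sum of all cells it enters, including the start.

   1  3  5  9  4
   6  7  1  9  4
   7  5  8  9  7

One optimal route is (0,4)→(0,3)→(0,2)→(0,1)→(0,0)→(1,0)→(2,0).
Its cost is 4 + 9 + 5 + 3 + 1 + 6 + 7 = 35.

35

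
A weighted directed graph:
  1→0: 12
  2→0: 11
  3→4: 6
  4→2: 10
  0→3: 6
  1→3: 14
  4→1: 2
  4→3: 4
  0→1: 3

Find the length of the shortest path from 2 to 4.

23

Paths from 2 to 4:
2→0→1→3→4: 11 + 3 + 14 + 6 = 34
2→0→3→4: 11 + 6 + 6 = 23
The minimum is 23.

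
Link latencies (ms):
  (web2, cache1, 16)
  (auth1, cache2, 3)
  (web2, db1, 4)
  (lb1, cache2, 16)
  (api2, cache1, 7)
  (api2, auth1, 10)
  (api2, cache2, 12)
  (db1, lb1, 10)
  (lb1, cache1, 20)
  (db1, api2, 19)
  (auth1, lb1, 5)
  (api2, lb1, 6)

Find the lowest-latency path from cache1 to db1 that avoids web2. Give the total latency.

A few of the cache1→db1 routes:
cache1 -> lb1 -> db1: 20 + 10 = 30
cache1 -> api2 -> cache2 -> lb1 -> db1: 7 + 12 + 16 + 10 = 45
cache1 -> api2 -> lb1 -> db1: 7 + 6 + 10 = 23
cache1 -> api2 -> cache2 -> auth1 -> lb1 -> db1: 7 + 12 + 3 + 5 + 10 = 37
cache1 -> api2 -> db1: 7 + 19 = 26
cache1 -> api2 -> auth1 -> lb1 -> db1: 7 + 10 + 5 + 10 = 32
The minimum is 23 ms.

23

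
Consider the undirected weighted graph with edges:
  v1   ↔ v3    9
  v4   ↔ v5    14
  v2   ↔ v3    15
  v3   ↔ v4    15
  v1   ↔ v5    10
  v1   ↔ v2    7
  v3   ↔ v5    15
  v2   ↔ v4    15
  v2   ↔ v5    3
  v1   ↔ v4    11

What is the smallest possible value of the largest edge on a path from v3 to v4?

Checking several routes:
v3 - v2 - v5 - v1 - v4: max(15, 3, 10, 11) = 15
v3 - v1 - v5 - v4: max(9, 10, 14) = 14
v3 - v2 - v5 - v4: max(15, 3, 14) = 15
v3 - v1 - v4: max(9, 11) = 11
v3 - v1 - v2 - v5 - v4: max(9, 7, 3, 14) = 14
v3 - v4: max(15) = 15
Best route has worst link 11.

11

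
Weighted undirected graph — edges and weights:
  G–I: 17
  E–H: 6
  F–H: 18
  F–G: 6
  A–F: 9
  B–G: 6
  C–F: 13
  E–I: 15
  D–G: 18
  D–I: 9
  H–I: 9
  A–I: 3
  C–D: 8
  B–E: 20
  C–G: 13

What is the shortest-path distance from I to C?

17

Checking several routes:
I-A-F-C: 3 + 9 + 13 = 25
I-D-C: 9 + 8 = 17
I-G-C: 17 + 13 = 30
The minimum is 17.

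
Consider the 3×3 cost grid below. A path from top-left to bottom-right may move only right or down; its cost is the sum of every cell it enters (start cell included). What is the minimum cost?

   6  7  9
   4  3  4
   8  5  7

Best path: (0,0) -> (1,0) -> (1,1) -> (1,2) -> (2,2)
Cost: 6 + 4 + 3 + 4 + 7 = 24
For comparison, the top-then-right route costs 33.

24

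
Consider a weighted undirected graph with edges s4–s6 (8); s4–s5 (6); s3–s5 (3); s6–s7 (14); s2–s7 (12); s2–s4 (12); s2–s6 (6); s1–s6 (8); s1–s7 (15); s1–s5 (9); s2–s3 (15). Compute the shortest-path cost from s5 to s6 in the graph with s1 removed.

14

Paths from s5 to s6 avoiding s1:
s5 -> s3 -> s2 -> s6: 3 + 15 + 6 = 24
s5 -> s4 -> s6: 6 + 8 = 14
s5 -> s4 -> s2 -> s7 -> s6: 6 + 12 + 12 + 14 = 44
s5 -> s3 -> s2 -> s7 -> s6: 3 + 15 + 12 + 14 = 44
s5 -> s4 -> s2 -> s6: 6 + 12 + 6 = 24
s5 -> s3 -> s2 -> s4 -> s6: 3 + 15 + 12 + 8 = 38
Best route has total 14.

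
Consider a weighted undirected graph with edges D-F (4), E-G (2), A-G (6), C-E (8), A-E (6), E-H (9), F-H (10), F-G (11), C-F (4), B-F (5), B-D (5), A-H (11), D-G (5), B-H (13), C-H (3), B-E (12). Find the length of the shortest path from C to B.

A few of the C→B routes:
C → F → B: 4 + 5 = 9
C → E → B: 8 + 12 = 20
C → E → G → D → B: 8 + 2 + 5 + 5 = 20
C → F → D → B: 4 + 4 + 5 = 13
C → H → B: 3 + 13 = 16
C → H → F → B: 3 + 10 + 5 = 18
Best route has total 9.

9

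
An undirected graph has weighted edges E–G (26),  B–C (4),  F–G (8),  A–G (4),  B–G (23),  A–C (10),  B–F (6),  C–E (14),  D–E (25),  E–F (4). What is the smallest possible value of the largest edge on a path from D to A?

A few of the D→A routes:
D -> E -> F -> G -> B -> C -> A: max(25, 4, 8, 23, 4, 10) = 25
D -> E -> F -> B -> G -> A: max(25, 4, 6, 23, 4) = 25
D -> E -> F -> B -> C -> A: max(25, 4, 6, 4, 10) = 25
Best route has worst link 25.

25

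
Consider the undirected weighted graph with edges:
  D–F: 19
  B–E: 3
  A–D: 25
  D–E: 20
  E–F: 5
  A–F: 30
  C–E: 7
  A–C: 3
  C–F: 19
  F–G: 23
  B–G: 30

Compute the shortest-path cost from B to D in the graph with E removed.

72

Paths from B to D avoiding E:
B→G→F→D: 30 + 23 + 19 = 72
B→G→F→C→A→D: 30 + 23 + 19 + 3 + 25 = 100
B→G→F→A→D: 30 + 23 + 30 + 25 = 108
The minimum is 72.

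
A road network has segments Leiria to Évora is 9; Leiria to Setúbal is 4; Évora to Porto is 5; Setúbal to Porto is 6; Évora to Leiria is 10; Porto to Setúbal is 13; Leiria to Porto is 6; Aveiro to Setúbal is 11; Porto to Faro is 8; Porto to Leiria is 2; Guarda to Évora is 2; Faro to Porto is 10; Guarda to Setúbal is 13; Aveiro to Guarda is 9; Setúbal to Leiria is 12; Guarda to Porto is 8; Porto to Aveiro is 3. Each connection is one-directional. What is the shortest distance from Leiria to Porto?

6

Paths from Leiria to Porto:
Leiria - Évora - Porto: 9 + 5 = 14
Leiria - Porto: 6
Leiria - Setúbal - Porto: 4 + 6 = 10
Shortest: 6.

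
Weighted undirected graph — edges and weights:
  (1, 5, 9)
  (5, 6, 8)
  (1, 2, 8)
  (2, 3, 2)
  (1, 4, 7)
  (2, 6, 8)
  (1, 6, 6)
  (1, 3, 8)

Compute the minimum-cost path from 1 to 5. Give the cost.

Routes from 1 to 5:
1-5: 9
1-6-5: 6 + 8 = 14
1-3-2-6-5: 8 + 2 + 8 + 8 = 26
1-2-6-5: 8 + 8 + 8 = 24
Best route has total 9.

9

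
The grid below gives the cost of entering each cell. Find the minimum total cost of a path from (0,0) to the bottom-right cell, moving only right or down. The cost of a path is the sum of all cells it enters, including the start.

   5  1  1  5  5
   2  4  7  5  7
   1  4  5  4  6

27

Cheapest: [0,0] -> [0,1] -> [0,2] -> [0,3] -> [1,3] -> [2,3] -> [2,4]
  5 + 1 + 1 + 5 + 5 + 4 + 6 = 27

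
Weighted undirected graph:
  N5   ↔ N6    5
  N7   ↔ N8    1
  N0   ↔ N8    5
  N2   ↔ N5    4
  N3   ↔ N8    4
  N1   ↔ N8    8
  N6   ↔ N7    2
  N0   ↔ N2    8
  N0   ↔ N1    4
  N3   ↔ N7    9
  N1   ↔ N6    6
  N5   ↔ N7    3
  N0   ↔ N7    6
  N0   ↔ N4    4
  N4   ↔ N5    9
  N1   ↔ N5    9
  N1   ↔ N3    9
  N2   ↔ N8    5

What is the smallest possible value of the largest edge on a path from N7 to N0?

Checking several routes:
N7→N8→N0: max(1, 5) = 5
N7→N0: max(6) = 6
N7→N6→N1→N0: max(2, 6, 4) = 6
N7→N6→N5→N2→N8→N0: max(2, 5, 4, 5, 5) = 5
N7→N5→N2→N8→N0: max(3, 4, 5, 5) = 5
Best route has worst link 5.

5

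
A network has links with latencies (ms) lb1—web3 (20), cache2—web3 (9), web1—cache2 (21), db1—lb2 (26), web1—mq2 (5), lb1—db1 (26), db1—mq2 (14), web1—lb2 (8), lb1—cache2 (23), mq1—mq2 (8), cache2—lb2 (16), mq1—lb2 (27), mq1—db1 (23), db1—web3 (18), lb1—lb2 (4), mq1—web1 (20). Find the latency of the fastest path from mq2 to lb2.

13

Comparing a few candidate routes:
mq2-db1-lb2: 14 + 26 = 40
mq2-web1-lb2: 5 + 8 = 13
mq2-mq1-lb2: 8 + 27 = 35
mq2-mq1-web1-lb2: 8 + 20 + 8 = 36
Best route has total 13 ms.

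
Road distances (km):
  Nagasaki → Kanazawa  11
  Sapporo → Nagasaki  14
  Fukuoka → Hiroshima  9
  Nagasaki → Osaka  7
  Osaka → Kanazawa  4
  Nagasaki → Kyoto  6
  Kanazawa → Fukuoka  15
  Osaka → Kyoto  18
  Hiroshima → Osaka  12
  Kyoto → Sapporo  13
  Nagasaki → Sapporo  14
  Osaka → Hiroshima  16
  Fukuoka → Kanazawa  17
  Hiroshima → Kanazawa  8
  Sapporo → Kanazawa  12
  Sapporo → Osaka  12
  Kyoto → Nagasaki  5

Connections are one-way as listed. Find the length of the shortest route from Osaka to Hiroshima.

Comparing a few candidate routes:
Osaka→Kanazawa→Fukuoka→Hiroshima: 4 + 15 + 9 = 28
Osaka→Kyoto→Nagasaki→Kanazawa→Fukuoka→Hiroshima: 18 + 5 + 11 + 15 + 9 = 58
Osaka→Hiroshima: 16
Osaka→Kyoto→Sapporo→Kanazawa→Fukuoka→Hiroshima: 18 + 13 + 12 + 15 + 9 = 67
Best route has total 16 km.

16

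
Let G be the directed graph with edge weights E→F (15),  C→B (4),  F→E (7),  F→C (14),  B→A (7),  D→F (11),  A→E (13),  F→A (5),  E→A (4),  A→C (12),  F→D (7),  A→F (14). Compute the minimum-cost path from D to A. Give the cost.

Candidate routes:
D→F→C→B→A: 11 + 14 + 4 + 7 = 36
D→F→E→A: 11 + 7 + 4 = 22
D→F→A: 11 + 5 = 16
Shortest: 16.

16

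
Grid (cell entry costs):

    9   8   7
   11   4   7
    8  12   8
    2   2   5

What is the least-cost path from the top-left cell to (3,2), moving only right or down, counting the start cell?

37

Best path: r0c0 -> r1c0 -> r2c0 -> r3c0 -> r3c1 -> r3c2
Cost: 9 + 11 + 8 + 2 + 2 + 5 = 37
(Top row then right column would cost 44.)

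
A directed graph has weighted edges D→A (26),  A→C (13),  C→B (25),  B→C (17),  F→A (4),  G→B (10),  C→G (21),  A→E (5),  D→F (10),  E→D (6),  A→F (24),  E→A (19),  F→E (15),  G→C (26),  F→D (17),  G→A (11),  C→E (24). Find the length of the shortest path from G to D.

Checking several routes:
G → C → E → D: 26 + 24 + 6 = 56
G → A → F → D: 11 + 24 + 17 = 52
G → A → C → E → D: 11 + 13 + 24 + 6 = 54
G → A → F → E → D: 11 + 24 + 15 + 6 = 56
G → A → E → D: 11 + 5 + 6 = 22
The minimum is 22.

22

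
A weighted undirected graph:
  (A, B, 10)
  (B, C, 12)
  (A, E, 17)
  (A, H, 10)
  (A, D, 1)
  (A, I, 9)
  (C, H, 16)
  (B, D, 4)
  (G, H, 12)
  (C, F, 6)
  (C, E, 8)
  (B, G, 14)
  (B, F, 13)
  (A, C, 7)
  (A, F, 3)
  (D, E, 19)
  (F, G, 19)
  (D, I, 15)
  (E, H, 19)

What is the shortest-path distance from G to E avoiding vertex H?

Checking several routes:
G→B→D→A→F→C→E: 14 + 4 + 1 + 3 + 6 + 8 = 36
G→F→C→E: 19 + 6 + 8 = 33
G→B→D→A→C→E: 14 + 4 + 1 + 7 + 8 = 34
G→B→C→E: 14 + 12 + 8 = 34
Shortest: 33.

33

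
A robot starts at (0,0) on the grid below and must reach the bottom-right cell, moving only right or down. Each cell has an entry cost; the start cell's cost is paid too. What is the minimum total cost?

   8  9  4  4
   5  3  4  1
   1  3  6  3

Take (0,0) -> (1,0) -> (1,1) -> (1,2) -> (1,3) -> (2,3) for a total of 8 + 5 + 3 + 4 + 1 + 3 = 24.

24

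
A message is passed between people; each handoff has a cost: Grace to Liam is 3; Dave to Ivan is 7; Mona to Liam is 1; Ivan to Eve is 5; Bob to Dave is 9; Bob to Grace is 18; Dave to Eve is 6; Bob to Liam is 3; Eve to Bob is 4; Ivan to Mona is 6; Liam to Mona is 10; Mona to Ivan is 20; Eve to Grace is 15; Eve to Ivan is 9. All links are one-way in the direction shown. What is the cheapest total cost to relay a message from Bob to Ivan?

16

Candidate routes:
Bob → Dave → Eve → Ivan: 9 + 6 + 9 = 24
Bob → Dave → Eve → Grace → Liam → Mona → Ivan: 9 + 6 + 15 + 3 + 10 + 20 = 63
Bob → Dave → Ivan: 9 + 7 = 16
Bob → Liam → Mona → Ivan: 3 + 10 + 20 = 33
Bob → Grace → Liam → Mona → Ivan: 18 + 3 + 10 + 20 = 51
The minimum is 16.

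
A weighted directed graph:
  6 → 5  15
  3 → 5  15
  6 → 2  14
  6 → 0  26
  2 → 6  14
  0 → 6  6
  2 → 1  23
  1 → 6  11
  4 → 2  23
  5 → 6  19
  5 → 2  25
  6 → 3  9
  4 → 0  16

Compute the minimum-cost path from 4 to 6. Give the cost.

Paths from 4 to 6:
4→2→6: 23 + 14 = 37
4→0→6: 16 + 6 = 22
4→2→1→6: 23 + 23 + 11 = 57
Best route has total 22.

22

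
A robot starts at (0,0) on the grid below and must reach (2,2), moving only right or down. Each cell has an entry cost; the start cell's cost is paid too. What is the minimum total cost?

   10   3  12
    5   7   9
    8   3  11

Path r0c0→r0c1→r1c1→r2c1→r2c2: 10 + 3 + 7 + 3 + 11 = 34.

34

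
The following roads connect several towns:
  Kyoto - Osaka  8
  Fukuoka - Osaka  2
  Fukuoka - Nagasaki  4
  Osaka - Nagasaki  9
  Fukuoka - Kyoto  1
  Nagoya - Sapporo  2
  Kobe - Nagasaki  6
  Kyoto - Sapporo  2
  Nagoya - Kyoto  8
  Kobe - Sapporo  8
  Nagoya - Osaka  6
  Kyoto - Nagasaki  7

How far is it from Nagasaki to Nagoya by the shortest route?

Some routes from Nagasaki to Nagoya:
Nagasaki-Fukuoka-Osaka-Nagoya: 4 + 2 + 6 = 12
Nagasaki-Fukuoka-Kyoto-Sapporo-Nagoya: 4 + 1 + 2 + 2 = 9
Nagasaki-Kyoto-Sapporo-Nagoya: 7 + 2 + 2 = 11
Best route has total 9.

9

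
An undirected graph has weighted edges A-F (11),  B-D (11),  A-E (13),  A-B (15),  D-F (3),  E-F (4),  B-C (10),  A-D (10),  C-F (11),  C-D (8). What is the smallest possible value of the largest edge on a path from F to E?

Some routes from F to E:
F - E: max(4) = 4
F - C - B - D - A - E: max(11, 10, 11, 10, 13) = 13
F - A - E: max(11, 13) = 13
F - C - D - A - E: max(11, 8, 10, 13) = 13
Smallest bottleneck: 4.

4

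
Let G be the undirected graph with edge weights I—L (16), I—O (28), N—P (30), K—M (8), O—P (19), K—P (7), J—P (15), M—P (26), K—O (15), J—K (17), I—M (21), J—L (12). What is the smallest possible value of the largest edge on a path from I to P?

16

Checking several routes:
I -> L -> J -> K -> O -> P: max(16, 12, 17, 15, 19) = 19
I -> M -> K -> J -> P: max(21, 8, 17, 15) = 21
I -> L -> J -> K -> P: max(16, 12, 17, 7) = 17
I -> L -> J -> P: max(16, 12, 15) = 16
I -> M -> K -> O -> P: max(21, 8, 15, 19) = 21
I -> M -> K -> P: max(21, 8, 7) = 21
Smallest bottleneck: 16.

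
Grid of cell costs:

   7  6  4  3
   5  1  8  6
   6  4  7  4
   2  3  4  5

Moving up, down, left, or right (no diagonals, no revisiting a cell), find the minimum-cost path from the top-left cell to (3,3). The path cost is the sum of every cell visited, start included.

Best path: r0c0 → r1c0 → r1c1 → r2c1 → r3c1 → r3c2 → r3c3
Cost: 7 + 5 + 1 + 4 + 3 + 4 + 5 = 29

29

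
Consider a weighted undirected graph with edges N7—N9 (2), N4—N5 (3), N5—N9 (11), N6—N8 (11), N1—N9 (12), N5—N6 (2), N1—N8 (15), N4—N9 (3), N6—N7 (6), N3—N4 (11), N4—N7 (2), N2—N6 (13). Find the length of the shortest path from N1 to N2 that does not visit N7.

Paths from N1 to N2 avoiding N7:
N1-N8-N6-N2: 15 + 11 + 13 = 39
N1-N9-N4-N5-N6-N2: 12 + 3 + 3 + 2 + 13 = 33
N1-N9-N5-N6-N2: 12 + 11 + 2 + 13 = 38
Shortest: 33.

33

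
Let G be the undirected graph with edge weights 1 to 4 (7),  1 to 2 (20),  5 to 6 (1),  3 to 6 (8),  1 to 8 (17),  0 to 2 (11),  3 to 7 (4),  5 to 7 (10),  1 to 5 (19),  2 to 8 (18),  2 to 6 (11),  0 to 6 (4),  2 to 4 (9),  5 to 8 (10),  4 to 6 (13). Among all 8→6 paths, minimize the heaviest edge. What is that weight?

Some routes from 8 to 6:
8-1-4-2-6: max(17, 7, 9, 11) = 17
8-5-7-3-6: max(10, 10, 4, 8) = 10
8-5-6: max(10, 1) = 10
The minimum achievable maximum is 10.

10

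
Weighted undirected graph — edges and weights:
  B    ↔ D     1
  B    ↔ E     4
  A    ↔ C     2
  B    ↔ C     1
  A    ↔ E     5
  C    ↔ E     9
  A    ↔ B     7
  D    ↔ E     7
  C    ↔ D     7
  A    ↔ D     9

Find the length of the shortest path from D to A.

4

A few of the D→A routes:
D → B → A: 1 + 7 = 8
D → B → E → A: 1 + 4 + 5 = 10
D → B → C → A: 1 + 1 + 2 = 4
D → A: 9
D → C → A: 7 + 2 = 9
Shortest: 4.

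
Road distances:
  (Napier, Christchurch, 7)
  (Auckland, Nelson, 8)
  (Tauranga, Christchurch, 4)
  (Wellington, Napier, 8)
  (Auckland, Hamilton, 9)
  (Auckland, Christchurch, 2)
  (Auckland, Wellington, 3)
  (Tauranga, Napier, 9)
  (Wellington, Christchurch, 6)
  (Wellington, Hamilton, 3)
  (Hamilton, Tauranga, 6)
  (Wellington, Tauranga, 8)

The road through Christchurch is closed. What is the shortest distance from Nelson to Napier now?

19

A few of the Nelson→Napier routes:
Nelson - Auckland - Hamilton - Wellington - Napier: 8 + 9 + 3 + 8 = 28
Nelson - Auckland - Wellington - Napier: 8 + 3 + 8 = 19
Nelson - Auckland - Hamilton - Tauranga - Napier: 8 + 9 + 6 + 9 = 32
Nelson - Auckland - Wellington - Hamilton - Tauranga - Napier: 8 + 3 + 3 + 6 + 9 = 29
Nelson - Auckland - Wellington - Tauranga - Napier: 8 + 3 + 8 + 9 = 28
Best route has total 19.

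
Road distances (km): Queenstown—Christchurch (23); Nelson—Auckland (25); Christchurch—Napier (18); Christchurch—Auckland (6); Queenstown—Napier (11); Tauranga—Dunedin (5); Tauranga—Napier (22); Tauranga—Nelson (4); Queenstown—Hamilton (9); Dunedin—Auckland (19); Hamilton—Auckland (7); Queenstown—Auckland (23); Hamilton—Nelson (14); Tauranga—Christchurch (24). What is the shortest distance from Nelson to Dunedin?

A few of the Nelson→Dunedin routes:
Nelson - Tauranga - Dunedin: 4 + 5 = 9
Nelson - Hamilton - Auckland - Dunedin: 14 + 7 + 19 = 40
Nelson - Auckland - Dunedin: 25 + 19 = 44
The minimum is 9 km.

9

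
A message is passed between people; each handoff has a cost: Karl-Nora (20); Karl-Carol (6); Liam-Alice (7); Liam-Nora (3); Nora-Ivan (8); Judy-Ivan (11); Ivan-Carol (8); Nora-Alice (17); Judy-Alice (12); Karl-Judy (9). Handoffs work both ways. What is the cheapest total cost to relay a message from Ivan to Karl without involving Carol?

20

Checking several routes:
Ivan-Nora-Karl: 8 + 20 = 28
Ivan-Nora-Liam-Alice-Judy-Karl: 8 + 3 + 7 + 12 + 9 = 39
Ivan-Judy-Karl: 11 + 9 = 20
Shortest: 20.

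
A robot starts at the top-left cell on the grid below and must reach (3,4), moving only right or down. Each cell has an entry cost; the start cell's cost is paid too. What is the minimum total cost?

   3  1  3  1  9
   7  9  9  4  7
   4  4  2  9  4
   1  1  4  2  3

Best path: [0,0]→[1,0]→[2,0]→[3,0]→[3,1]→[3,2]→[3,3]→[3,4]
Cost: 3 + 7 + 4 + 1 + 1 + 4 + 2 + 3 = 25

25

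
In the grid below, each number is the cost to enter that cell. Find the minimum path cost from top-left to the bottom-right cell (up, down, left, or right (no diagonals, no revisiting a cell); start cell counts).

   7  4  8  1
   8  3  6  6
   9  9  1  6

27

Path r0c0 r0c1 r1c1 r1c2 r2c2 r2c3: 7 + 4 + 3 + 6 + 1 + 6 = 27.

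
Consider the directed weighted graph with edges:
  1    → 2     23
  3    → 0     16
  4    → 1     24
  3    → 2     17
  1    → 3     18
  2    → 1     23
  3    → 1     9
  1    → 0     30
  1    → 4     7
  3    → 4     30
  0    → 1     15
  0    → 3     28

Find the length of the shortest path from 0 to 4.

Routes from 0 to 4:
0 → 3 → 1 → 4: 28 + 9 + 7 = 44
0 → 1 → 4: 15 + 7 = 22
0 → 3 → 2 → 1 → 4: 28 + 17 + 23 + 7 = 75
0 → 1 → 3 → 4: 15 + 18 + 30 = 63
0 → 3 → 4: 28 + 30 = 58
Shortest: 22.

22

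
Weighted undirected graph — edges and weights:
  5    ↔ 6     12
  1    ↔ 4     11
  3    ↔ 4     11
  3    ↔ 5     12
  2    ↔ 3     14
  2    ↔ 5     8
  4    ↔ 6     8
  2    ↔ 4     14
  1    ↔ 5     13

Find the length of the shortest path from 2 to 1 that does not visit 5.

25

Candidate routes:
2-4-1: 14 + 11 = 25
2-3-4-1: 14 + 11 + 11 = 36
The minimum is 25.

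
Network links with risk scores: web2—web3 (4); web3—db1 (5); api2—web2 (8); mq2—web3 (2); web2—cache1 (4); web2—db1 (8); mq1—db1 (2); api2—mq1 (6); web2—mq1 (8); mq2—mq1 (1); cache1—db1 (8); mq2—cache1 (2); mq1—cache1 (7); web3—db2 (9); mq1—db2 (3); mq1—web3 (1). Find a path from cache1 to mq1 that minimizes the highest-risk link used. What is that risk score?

Comparing a few candidate routes:
cache1 -> mq2 -> web3 -> mq1: max(2, 2, 1) = 2
cache1 -> mq2 -> mq1: max(2, 1) = 2
cache1 -> web2 -> web3 -> mq1: max(4, 4, 1) = 4
cache1 -> web2 -> web3 -> mq2 -> mq1: max(4, 4, 2, 1) = 4
Smallest bottleneck: 2.

2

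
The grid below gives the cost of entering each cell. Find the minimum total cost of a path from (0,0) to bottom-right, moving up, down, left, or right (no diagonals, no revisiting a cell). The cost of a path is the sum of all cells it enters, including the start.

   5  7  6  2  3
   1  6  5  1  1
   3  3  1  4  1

One optimal route is [0,0] -> [1,0] -> [2,0] -> [2,1] -> [2,2] -> [2,3] -> [2,4].
Its cost is 5 + 1 + 3 + 3 + 1 + 4 + 1 = 18.

18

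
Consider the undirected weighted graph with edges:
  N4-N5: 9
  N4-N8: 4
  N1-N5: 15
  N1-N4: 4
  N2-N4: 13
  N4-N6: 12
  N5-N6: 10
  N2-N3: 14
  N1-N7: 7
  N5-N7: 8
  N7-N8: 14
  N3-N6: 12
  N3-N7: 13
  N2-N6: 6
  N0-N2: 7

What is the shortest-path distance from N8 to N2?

Some routes from N8 to N2:
N8 - N4 - N2: 4 + 13 = 17
N8 - N7 - N5 - N6 - N2: 14 + 8 + 10 + 6 = 38
N8 - N4 - N6 - N2: 4 + 12 + 6 = 22
N8 - N4 - N5 - N6 - N2: 4 + 9 + 10 + 6 = 29
N8 - N7 - N1 - N4 - N2: 14 + 7 + 4 + 13 = 38
The minimum is 17.

17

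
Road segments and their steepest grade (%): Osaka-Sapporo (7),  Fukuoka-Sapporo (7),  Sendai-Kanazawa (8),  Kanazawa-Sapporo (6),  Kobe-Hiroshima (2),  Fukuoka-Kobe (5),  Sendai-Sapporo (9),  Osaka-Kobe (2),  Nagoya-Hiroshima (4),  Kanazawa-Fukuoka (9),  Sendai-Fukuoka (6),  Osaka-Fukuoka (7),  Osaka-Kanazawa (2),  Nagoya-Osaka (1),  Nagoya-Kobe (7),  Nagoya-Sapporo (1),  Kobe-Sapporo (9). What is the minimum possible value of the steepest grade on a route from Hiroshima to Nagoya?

Comparing a few candidate routes:
Hiroshima→Kobe→Osaka→Fukuoka→Sapporo→Nagoya: max(2, 2, 7, 7, 1) = 7
Hiroshima→Kobe→Osaka→Kanazawa→Sapporo→Nagoya: max(2, 2, 2, 6, 1) = 6
Hiroshima→Nagoya: max(4) = 4
Hiroshima→Kobe→Osaka→Nagoya: max(2, 2, 1) = 2
Best route has worst link 2%.

2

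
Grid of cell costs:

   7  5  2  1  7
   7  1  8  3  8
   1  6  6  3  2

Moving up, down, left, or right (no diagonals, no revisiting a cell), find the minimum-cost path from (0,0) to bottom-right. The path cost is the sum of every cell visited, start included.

23

Cheapest: (0,0) -> (0,1) -> (0,2) -> (0,3) -> (1,3) -> (2,3) -> (2,4)
  7 + 5 + 2 + 1 + 3 + 3 + 2 = 23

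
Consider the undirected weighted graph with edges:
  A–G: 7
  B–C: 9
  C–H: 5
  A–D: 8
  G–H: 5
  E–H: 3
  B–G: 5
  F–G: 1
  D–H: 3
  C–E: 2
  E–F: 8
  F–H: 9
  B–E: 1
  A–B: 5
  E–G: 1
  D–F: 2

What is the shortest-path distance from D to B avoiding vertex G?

7

Checking several routes:
D → H → C → E → B: 3 + 5 + 2 + 1 = 11
D → F → E → B: 2 + 8 + 1 = 11
D → F → H → E → B: 2 + 9 + 3 + 1 = 15
D → H → E → B: 3 + 3 + 1 = 7
D → A → B: 8 + 5 = 13
Shortest: 7.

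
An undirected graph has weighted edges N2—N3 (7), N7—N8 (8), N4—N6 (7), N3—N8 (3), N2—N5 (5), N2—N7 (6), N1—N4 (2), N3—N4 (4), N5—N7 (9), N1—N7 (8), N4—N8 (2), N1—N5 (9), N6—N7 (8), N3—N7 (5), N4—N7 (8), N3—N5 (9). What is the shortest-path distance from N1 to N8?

Checking several routes:
N1 → N4 → N3 → N8: 2 + 4 + 3 = 9
N1 → N4 → N8: 2 + 2 = 4
N1 → N7 → N4 → N8: 8 + 8 + 2 = 18
N1 → N7 → N3 → N8: 8 + 5 + 3 = 16
N1 → N7 → N8: 8 + 8 = 16
Best route has total 4.

4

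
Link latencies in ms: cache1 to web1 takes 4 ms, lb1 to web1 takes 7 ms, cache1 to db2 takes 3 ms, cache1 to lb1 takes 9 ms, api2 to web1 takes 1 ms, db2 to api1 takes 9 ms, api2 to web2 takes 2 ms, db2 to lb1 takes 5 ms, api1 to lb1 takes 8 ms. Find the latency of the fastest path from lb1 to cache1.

8

Candidate routes:
lb1 - cache1: 9
lb1 - db2 - cache1: 5 + 3 = 8
lb1 - api1 - db2 - cache1: 8 + 9 + 3 = 20
lb1 - web1 - cache1: 7 + 4 = 11
The minimum is 8 ms.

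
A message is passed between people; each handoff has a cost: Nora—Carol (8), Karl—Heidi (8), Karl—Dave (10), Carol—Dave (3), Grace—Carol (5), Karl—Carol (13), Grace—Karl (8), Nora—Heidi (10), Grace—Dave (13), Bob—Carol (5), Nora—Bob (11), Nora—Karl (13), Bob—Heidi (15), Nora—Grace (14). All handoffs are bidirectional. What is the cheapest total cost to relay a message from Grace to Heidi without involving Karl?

Comparing a few candidate routes:
Grace-Nora-Heidi: 14 + 10 = 24
Grace-Dave-Carol-Nora-Heidi: 13 + 3 + 8 + 10 = 34
Grace-Carol-Nora-Heidi: 5 + 8 + 10 = 23
Grace-Carol-Bob-Heidi: 5 + 5 + 15 = 25
Grace-Carol-Bob-Nora-Heidi: 5 + 5 + 11 + 10 = 31
Shortest: 23.

23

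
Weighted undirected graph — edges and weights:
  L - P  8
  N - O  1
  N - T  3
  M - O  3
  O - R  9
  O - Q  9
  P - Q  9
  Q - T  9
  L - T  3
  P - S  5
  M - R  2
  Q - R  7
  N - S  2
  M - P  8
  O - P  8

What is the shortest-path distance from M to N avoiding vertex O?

A few of the M→N routes:
M → P → L → T → N: 8 + 8 + 3 + 3 = 22
M → R → Q → P → S → N: 2 + 7 + 9 + 5 + 2 = 25
M → P → S → N: 8 + 5 + 2 = 15
M → R → Q → T → N: 2 + 7 + 9 + 3 = 21
The minimum is 15.

15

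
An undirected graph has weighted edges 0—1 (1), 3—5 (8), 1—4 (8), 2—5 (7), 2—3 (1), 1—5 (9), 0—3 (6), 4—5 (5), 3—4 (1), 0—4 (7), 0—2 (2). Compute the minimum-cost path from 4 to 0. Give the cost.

4

Checking several routes:
4 → 3 → 2 → 0: 1 + 1 + 2 = 4
4 → 1 → 0: 8 + 1 = 9
4 → 0: 7
4 → 3 → 0: 1 + 6 = 7
4 → 5 → 1 → 0: 5 + 9 + 1 = 15
4 → 5 → 2 → 0: 5 + 7 + 2 = 14
Shortest: 4.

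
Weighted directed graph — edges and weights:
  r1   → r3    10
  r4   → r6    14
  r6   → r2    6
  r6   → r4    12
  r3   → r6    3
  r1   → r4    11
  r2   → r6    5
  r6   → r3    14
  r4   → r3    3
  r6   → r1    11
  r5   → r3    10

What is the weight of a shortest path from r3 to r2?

Paths from r3 to r2:
r3 → r6 → r2: 3 + 6 = 9
The minimum is 9.

9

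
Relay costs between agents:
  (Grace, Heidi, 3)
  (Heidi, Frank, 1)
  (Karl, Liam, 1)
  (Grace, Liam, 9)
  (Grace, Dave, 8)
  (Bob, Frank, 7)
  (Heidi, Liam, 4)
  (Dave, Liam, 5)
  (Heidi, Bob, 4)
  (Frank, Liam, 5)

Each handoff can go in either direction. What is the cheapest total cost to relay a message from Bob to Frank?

5

A few of the Bob→Frank routes:
Bob-Heidi-Liam-Frank: 4 + 4 + 5 = 13
Bob-Heidi-Frank: 4 + 1 = 5
Bob-Frank: 7
The minimum is 5.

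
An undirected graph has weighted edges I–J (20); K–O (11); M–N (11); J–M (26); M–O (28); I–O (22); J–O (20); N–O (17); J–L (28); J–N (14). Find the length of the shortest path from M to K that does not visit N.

Candidate routes:
M-J-O-K: 26 + 20 + 11 = 57
M-O-K: 28 + 11 = 39
M-J-I-O-K: 26 + 20 + 22 + 11 = 79
Shortest: 39.

39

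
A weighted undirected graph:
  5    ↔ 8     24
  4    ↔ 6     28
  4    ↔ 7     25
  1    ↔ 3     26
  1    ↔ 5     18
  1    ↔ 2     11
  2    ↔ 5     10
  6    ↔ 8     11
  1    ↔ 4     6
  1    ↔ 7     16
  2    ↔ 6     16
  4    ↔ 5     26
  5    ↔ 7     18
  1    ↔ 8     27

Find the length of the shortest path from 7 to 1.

Checking several routes:
7 -> 5 -> 1: 18 + 18 = 36
7 -> 1: 16
7 -> 4 -> 1: 25 + 6 = 31
Shortest: 16.

16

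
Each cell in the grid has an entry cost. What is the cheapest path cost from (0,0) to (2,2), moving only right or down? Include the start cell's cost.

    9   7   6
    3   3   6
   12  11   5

26

Path (0,0) -> (1,0) -> (1,1) -> (1,2) -> (2,2): 9 + 3 + 3 + 6 + 5 = 26.
For comparison, the top-then-right route costs 33.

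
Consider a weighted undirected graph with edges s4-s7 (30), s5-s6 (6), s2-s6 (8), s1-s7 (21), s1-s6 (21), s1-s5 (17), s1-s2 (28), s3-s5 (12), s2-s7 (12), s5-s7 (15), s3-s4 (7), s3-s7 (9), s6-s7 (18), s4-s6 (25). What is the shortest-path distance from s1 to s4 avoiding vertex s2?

Comparing a few candidate routes:
s1→s7→s3→s4: 21 + 9 + 7 = 37
s1→s5→s7→s3→s4: 17 + 15 + 9 + 7 = 48
s1→s6→s4: 21 + 25 = 46
s1→s6→s5→s3→s4: 21 + 6 + 12 + 7 = 46
s1→s5→s3→s4: 17 + 12 + 7 = 36
s1→s5→s6→s4: 17 + 6 + 25 = 48
Best route has total 36.

36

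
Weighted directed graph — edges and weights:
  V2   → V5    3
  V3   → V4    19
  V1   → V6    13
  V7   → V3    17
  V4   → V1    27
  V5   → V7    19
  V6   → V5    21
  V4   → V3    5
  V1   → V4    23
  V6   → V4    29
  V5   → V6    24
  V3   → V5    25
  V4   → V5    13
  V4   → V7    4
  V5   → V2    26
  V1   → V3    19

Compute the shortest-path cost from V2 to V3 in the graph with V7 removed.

61

Candidate routes:
V2→V5→V6→V4→V3: 3 + 24 + 29 + 5 = 61
V2→V5→V6→V4→V1→V3: 3 + 24 + 29 + 27 + 19 = 102
Shortest: 61.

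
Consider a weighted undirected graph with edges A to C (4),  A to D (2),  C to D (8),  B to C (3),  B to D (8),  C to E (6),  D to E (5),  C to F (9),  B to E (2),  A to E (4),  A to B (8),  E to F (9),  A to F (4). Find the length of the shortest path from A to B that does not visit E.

Checking several routes:
A-D-B: 2 + 8 = 10
A-B: 8
A-C-B: 4 + 3 = 7
A-D-C-B: 2 + 8 + 3 = 13
Shortest: 7.

7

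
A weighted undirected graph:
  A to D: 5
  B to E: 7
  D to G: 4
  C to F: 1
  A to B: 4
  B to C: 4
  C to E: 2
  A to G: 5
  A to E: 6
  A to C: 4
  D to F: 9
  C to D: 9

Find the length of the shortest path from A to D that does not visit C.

5

Paths from A to D avoiding C:
A-G-D: 5 + 4 = 9
A-D: 5
The minimum is 5.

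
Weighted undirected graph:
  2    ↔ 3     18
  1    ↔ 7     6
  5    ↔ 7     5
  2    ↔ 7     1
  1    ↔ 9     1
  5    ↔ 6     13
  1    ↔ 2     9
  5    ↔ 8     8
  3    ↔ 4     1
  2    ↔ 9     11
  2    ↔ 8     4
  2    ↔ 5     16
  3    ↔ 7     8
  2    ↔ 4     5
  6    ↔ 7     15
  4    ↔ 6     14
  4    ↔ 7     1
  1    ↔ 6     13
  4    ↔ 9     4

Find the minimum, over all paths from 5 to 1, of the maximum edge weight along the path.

5

Checking several routes:
5 → 7 → 2 → 4 → 9 → 1: max(5, 1, 5, 4, 1) = 5
5 → 7 → 4 → 9 → 1: max(5, 1, 4, 1) = 5
5 → 7 → 1: max(5, 6) = 6
5 → 7 → 3 → 4 → 9 → 1: max(5, 8, 1, 4, 1) = 8
Smallest bottleneck: 5.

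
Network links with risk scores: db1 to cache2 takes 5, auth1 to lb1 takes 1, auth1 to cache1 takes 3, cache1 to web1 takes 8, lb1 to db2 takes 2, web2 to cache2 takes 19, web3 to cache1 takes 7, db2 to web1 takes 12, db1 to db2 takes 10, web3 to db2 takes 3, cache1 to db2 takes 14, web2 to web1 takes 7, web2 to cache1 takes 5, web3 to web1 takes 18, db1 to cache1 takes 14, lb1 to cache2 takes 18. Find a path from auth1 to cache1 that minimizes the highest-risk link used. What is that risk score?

3

Checking several routes:
auth1-lb1-db2-web3-cache1: max(1, 2, 3, 7) = 7
auth1-lb1-db2-web1-cache1: max(1, 2, 12, 8) = 12
auth1-cache1: max(3) = 3
auth1-lb1-db2-web1-web2-cache1: max(1, 2, 12, 7, 5) = 12
Best route has worst link 3.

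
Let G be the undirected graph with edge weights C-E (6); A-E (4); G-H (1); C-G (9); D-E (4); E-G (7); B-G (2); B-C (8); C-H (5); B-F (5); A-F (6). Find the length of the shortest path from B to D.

13

A few of the B→D routes:
B-G-E-D: 2 + 7 + 4 = 13
B-C-E-D: 8 + 6 + 4 = 18
B-G-H-C-E-D: 2 + 1 + 5 + 6 + 4 = 18
B-F-A-E-D: 5 + 6 + 4 + 4 = 19
B-G-C-E-D: 2 + 9 + 6 + 4 = 21
The minimum is 13.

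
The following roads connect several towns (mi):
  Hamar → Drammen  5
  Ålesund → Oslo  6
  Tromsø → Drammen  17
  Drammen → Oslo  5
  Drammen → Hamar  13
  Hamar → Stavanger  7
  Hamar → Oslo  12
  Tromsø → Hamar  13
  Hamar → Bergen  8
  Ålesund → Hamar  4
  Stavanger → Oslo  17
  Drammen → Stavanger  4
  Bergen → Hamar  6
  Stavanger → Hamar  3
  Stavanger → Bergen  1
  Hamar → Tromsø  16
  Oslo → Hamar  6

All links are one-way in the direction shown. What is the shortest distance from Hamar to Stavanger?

Routes from Hamar to Stavanger:
Hamar → Stavanger: 7
Hamar → Tromsø → Drammen → Stavanger: 16 + 17 + 4 = 37
Hamar → Drammen → Stavanger: 5 + 4 = 9
Shortest: 7 mi.

7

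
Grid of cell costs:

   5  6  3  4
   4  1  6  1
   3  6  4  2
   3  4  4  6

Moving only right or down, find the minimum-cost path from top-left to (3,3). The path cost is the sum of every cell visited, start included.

Path [0,0]→[1,0]→[1,1]→[1,2]→[1,3]→[2,3]→[3,3]: 5 + 4 + 1 + 6 + 1 + 2 + 6 = 25.

25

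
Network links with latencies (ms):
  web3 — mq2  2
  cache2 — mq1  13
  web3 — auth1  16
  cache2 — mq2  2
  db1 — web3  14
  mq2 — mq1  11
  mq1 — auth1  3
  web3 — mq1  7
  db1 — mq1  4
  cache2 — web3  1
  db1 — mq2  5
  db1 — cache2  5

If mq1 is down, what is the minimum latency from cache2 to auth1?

17

Checking several routes:
cache2-db1-web3-auth1: 5 + 14 + 16 = 35
cache2-db1-mq2-web3-auth1: 5 + 5 + 2 + 16 = 28
cache2-web3-auth1: 1 + 16 = 17
cache2-mq2-web3-auth1: 2 + 2 + 16 = 20
Shortest: 17 ms.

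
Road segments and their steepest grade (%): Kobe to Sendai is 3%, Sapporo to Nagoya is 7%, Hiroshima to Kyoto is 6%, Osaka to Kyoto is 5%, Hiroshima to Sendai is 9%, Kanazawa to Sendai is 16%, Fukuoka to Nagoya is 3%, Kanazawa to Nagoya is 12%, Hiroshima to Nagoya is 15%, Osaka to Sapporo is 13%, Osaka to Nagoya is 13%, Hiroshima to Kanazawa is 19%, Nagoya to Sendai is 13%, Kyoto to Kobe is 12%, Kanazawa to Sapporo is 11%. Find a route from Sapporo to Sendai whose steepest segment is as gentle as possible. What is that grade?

Some routes from Sapporo to Sendai:
Sapporo-Kanazawa-Nagoya-Sendai: max(11, 12, 13) = 13
Sapporo-Kanazawa-Nagoya-Osaka-Kyoto-Hiroshima-Sendai: max(11, 12, 13, 5, 6, 9) = 13
Sapporo-Kanazawa-Nagoya-Osaka-Kyoto-Kobe-Sendai: max(11, 12, 13, 5, 12, 3) = 13
The minimum achievable maximum is 13%.

13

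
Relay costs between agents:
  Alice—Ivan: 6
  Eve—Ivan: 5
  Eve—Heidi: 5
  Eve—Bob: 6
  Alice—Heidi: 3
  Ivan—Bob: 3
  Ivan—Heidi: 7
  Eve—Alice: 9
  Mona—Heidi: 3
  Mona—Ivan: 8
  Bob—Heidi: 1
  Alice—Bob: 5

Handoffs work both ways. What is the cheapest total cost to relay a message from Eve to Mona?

8

Some routes from Eve to Mona:
Eve - Heidi - Mona: 5 + 3 = 8
Eve - Ivan - Mona: 5 + 8 = 13
Eve - Ivan - Bob - Heidi - Mona: 5 + 3 + 1 + 3 = 12
Eve - Bob - Heidi - Mona: 6 + 1 + 3 = 10
The minimum is 8.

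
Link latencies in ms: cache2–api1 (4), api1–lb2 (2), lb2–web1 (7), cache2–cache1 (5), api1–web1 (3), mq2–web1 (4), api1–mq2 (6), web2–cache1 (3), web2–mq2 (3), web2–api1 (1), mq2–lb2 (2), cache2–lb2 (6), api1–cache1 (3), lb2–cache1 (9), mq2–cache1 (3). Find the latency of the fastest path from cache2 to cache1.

5

Some routes from cache2 to cache1:
cache2 → api1 → cache1: 4 + 3 = 7
cache2 → cache1: 5
cache2 → api1 → web2 → cache1: 4 + 1 + 3 = 8
cache2 → lb2 → mq2 → cache1: 6 + 2 + 3 = 11
The minimum is 5 ms.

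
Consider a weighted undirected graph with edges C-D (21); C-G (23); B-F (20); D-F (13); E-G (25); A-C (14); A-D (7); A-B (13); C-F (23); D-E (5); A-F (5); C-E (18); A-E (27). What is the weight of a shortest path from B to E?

A few of the B→E routes:
B → A → F → D → E: 13 + 5 + 13 + 5 = 36
B → A → E: 13 + 27 = 40
B → F → D → E: 20 + 13 + 5 = 38
B → F → A → D → E: 20 + 5 + 7 + 5 = 37
B → A → D → E: 13 + 7 + 5 = 25
The minimum is 25.

25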